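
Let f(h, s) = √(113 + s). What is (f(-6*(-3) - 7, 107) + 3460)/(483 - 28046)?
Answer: -3460/27563 - 2*√55/27563 ≈ -0.12607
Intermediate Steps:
(f(-6*(-3) - 7, 107) + 3460)/(483 - 28046) = (√(113 + 107) + 3460)/(483 - 28046) = (√220 + 3460)/(-27563) = (2*√55 + 3460)*(-1/27563) = (3460 + 2*√55)*(-1/27563) = -3460/27563 - 2*√55/27563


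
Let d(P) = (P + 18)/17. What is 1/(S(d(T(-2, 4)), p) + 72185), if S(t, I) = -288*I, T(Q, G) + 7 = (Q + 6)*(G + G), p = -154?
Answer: 1/116537 ≈ 8.5810e-6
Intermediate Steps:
T(Q, G) = -7 + 2*G*(6 + Q) (T(Q, G) = -7 + (Q + 6)*(G + G) = -7 + (6 + Q)*(2*G) = -7 + 2*G*(6 + Q))
d(P) = 18/17 + P/17 (d(P) = (18 + P)*(1/17) = 18/17 + P/17)
1/(S(d(T(-2, 4)), p) + 72185) = 1/(-288*(-154) + 72185) = 1/(44352 + 72185) = 1/116537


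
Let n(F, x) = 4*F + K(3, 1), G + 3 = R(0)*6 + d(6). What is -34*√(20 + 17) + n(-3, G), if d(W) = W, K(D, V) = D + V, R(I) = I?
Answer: -8 - 34*√37 ≈ -214.81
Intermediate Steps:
G = 3 (G = -3 + (0*6 + 6) = -3 + (0 + 6) = -3 + 6 = 3)
n(F, x) = 4 + 4*F (n(F, x) = 4*F + (3 + 1) = 4*F + 4 = 4 + 4*F)
-34*√(20 + 17) + n(-3, G) = -34*√(20 + 17) + (4 + 4*(-3)) = -34*√37 + (4 - 12) = -34*√37 - 8 = -8 - 34*√37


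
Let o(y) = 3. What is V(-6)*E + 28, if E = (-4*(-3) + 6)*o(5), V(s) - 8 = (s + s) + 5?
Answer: 82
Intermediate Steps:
V(s) = 13 + 2*s (V(s) = 8 + ((s + s) + 5) = 8 + (2*s + 5) = 8 + (5 + 2*s) = 13 + 2*s)
E = 54 (E = (-4*(-3) + 6)*3 = (12 + 6)*3 = 18*3 = 54)
V(-6)*E + 28 = (13 + 2*(-6))*54 + 28 = (13 - 12)*54 + 28 = 1*54 + 28 = 54 + 28 = 82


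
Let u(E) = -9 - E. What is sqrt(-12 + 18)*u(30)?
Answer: -39*sqrt(6) ≈ -95.530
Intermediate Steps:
sqrt(-12 + 18)*u(30) = sqrt(-12 + 18)*(-9 - 1*30) = sqrt(6)*(-9 - 30) = sqrt(6)*(-39) = -39*sqrt(6)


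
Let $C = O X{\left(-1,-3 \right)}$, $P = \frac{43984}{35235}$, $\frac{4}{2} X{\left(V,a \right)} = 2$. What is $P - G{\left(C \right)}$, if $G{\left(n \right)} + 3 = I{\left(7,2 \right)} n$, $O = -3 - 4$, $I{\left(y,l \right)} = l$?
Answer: $\frac{642979}{35235} \approx 18.248$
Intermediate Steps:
$X{\left(V,a \right)} = 1$ ($X{\left(V,a \right)} = \frac{1}{2} \cdot 2 = 1$)
$O = -7$
$P = \frac{43984}{35235}$ ($P = 43984 \cdot \frac{1}{35235} = \frac{43984}{35235} \approx 1.2483$)
$C = -7$ ($C = \left(-7\right) 1 = -7$)
$G{\left(n \right)} = -3 + 2 n$
$P - G{\left(C \right)} = \frac{43984}{35235} - \left(-3 + 2 \left(-7\right)\right) = \frac{43984}{35235} - \left(-3 - 14\right) = \frac{43984}{35235} - -17 = \frac{43984}{35235} + 17 = \frac{642979}{35235}$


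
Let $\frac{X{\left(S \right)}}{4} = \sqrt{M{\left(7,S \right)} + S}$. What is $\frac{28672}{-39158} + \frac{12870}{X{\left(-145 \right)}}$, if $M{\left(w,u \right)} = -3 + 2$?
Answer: $- \frac{2048}{2797} - \frac{6435 i \sqrt{146}}{292} \approx -0.73221 - 266.28 i$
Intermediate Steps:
$M{\left(w,u \right)} = -1$
$X{\left(S \right)} = 4 \sqrt{-1 + S}$
$\frac{28672}{-39158} + \frac{12870}{X{\left(-145 \right)}} = \frac{28672}{-39158} + \frac{12870}{4 \sqrt{-1 - 145}} = 28672 \left(- \frac{1}{39158}\right) + \frac{12870}{4 \sqrt{-146}} = - \frac{2048}{2797} + \frac{12870}{4 i \sqrt{146}} = - \frac{2048}{2797} + 12870 \left(- \frac{i \sqrt{146}}{584}\right) = - \frac{2048}{2797} - \frac{6435 i \sqrt{146}}{292}$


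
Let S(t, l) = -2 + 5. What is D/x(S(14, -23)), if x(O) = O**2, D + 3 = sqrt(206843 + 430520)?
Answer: -1/3 + sqrt(637363)/9 ≈ 88.372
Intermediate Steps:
S(t, l) = 3
D = -3 + sqrt(637363) (D = -3 + sqrt(206843 + 430520) = -3 + sqrt(637363) ≈ 795.35)
D/x(S(14, -23)) = (-3 + sqrt(637363))/(3**2) = (-3 + sqrt(637363))/9 = (-3 + sqrt(637363))*(1/9) = -1/3 + sqrt(637363)/9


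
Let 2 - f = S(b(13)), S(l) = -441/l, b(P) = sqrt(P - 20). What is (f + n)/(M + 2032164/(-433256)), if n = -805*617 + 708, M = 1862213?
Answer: -53721036150/201703230841 - 974826*I*sqrt(7)/28814747263 ≈ -0.26634 - 8.9508e-5*I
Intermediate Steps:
b(P) = sqrt(-20 + P)
f = 2 - 63*I*sqrt(7) (f = 2 - (-441)/(sqrt(-20 + 13)) = 2 - (-441)/(sqrt(-7)) = 2 - (-441)/(I*sqrt(7)) = 2 - (-441)*(-I*sqrt(7)/7) = 2 - 63*I*sqrt(7) ≈ 2.0 - 166.68*I)
n = -495977 (n = -496685 + 708 = -495977)
(f + n)/(M + 2032164/(-433256)) = ((2 - 63*I*sqrt(7)) - 495977)/(1862213 + 2032164/(-433256)) = (-495975 - 63*I*sqrt(7))/(1862213 + 2032164*(-1/433256)) = (-495975 - 63*I*sqrt(7))/(1862213 - 508041/108314) = (-495975 - 63*I*sqrt(7))/(201703230841/108314) = (-495975 - 63*I*sqrt(7))*(108314/201703230841) = -53721036150/201703230841 - 974826*I*sqrt(7)/28814747263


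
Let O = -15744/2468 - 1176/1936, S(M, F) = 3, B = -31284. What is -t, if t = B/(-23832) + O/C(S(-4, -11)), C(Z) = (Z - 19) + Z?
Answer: -45719345/24711467 ≈ -1.8501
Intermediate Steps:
C(Z) = -19 + 2*Z (C(Z) = (-19 + Z) + Z = -19 + 2*Z)
O = -1043211/149314 (O = -15744*1/2468 - 1176*1/1936 = -3936/617 - 147/242 = -1043211/149314 ≈ -6.9867)
t = 45719345/24711467 (t = -31284/(-23832) - 1043211/(149314*(-19 + 2*3)) = -31284*(-1/23832) - 1043211/(149314*(-19 + 6)) = 869/662 - 1043211/149314/(-13) = 869/662 - 1043211/149314*(-1/13) = 869/662 + 80247/149314 = 45719345/24711467 ≈ 1.8501)
-t = -1*45719345/24711467 = -45719345/24711467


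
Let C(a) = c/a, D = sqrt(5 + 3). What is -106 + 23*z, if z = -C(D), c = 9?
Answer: -106 - 207*sqrt(2)/4 ≈ -179.19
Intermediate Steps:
D = 2*sqrt(2) (D = sqrt(8) = 2*sqrt(2) ≈ 2.8284)
C(a) = 9/a
z = -9*sqrt(2)/4 (z = -9/(2*sqrt(2)) = -9*sqrt(2)/4 ≈ -3.1820)
-106 + 23*z = -106 + 23*(-9*sqrt(2)/4) = -106 - 207*sqrt(2)/4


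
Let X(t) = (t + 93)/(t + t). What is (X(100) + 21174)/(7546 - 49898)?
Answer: -4234993/8470400 ≈ -0.49998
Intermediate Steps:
X(t) = (93 + t)/(2*t) (X(t) = (93 + t)/((2*t)) = (93 + t)*(1/(2*t)) = (93 + t)/(2*t))
(X(100) + 21174)/(7546 - 49898) = ((½)*(93 + 100)/100 + 21174)/(7546 - 49898) = ((½)*(1/100)*193 + 21174)/(-42352) = (193/200 + 21174)*(-1/42352) = (4234993/200)*(-1/42352) = -4234993/8470400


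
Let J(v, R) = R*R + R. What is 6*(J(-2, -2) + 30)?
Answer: 192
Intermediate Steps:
J(v, R) = R + R² (J(v, R) = R² + R = R + R²)
6*(J(-2, -2) + 30) = 6*(-2*(1 - 2) + 30) = 6*(-2*(-1) + 30) = 6*(2 + 30) = 6*32 = 192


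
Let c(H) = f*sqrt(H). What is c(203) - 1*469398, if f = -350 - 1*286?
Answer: -469398 - 636*sqrt(203) ≈ -4.7846e+5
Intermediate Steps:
f = -636 (f = -350 - 286 = -636)
c(H) = -636*sqrt(H)
c(203) - 1*469398 = -636*sqrt(203) - 1*469398 = -636*sqrt(203) - 469398 = -469398 - 636*sqrt(203)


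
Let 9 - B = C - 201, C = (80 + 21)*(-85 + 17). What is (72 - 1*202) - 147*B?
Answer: -1040596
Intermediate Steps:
C = -6868 (C = 101*(-68) = -6868)
B = 7078 (B = 9 - (-6868 - 201) = 9 - 1*(-7069) = 9 + 7069 = 7078)
(72 - 1*202) - 147*B = (72 - 1*202) - 147*7078 = (72 - 202) - 1040466 = -130 - 1040466 = -1040596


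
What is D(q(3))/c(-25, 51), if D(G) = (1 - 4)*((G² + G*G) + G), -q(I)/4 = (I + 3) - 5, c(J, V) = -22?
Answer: 42/11 ≈ 3.8182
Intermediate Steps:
q(I) = 8 - 4*I (q(I) = -4*((I + 3) - 5) = -4*((3 + I) - 5) = -4*(-2 + I) = 8 - 4*I)
D(G) = -6*G² - 3*G (D(G) = -3*((G² + G²) + G) = -3*(2*G² + G) = -3*(G + 2*G²) = -6*G² - 3*G)
D(q(3))/c(-25, 51) = (-3*(8 - 4*3)*(1 + 2*(8 - 4*3)))/(-22) = -(-3)*(8 - 12)*(1 + 2*(8 - 12))/22 = -(-3)*(-4)*(1 + 2*(-4))/22 = -(-3)*(-4)*(1 - 8)/22 = -(-3)*(-4)*(-7)/22 = -1/22*(-84) = 42/11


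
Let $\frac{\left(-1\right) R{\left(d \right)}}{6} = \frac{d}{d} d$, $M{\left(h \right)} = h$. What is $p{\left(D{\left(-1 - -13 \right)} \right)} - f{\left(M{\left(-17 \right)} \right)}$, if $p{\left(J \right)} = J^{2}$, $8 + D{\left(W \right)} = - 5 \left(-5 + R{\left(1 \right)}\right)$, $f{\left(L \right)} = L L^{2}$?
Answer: $7122$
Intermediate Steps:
$R{\left(d \right)} = - 6 d$ ($R{\left(d \right)} = - 6 \frac{d}{d} d = - 6 \cdot 1 d = - 6 d$)
$f{\left(L \right)} = L^{3}$
$D{\left(W \right)} = 47$ ($D{\left(W \right)} = -8 - 5 \left(-5 - 6\right) = -8 - -55 = -8 + 55 = 47$)
$p{\left(D{\left(-1 - -13 \right)} \right)} - f{\left(M{\left(-17 \right)} \right)} = 47^{2} - \left(-17\right)^{3} = 2209 - -4913 = 2209 + 4913 = 7122$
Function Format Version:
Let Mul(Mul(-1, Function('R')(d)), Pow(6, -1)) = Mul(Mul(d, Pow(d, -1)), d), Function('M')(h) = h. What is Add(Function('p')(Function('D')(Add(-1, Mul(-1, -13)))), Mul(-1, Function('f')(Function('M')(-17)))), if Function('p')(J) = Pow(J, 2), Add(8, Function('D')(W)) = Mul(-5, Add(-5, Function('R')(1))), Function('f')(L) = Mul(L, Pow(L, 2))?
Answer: 7122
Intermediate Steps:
Function('R')(d) = Mul(-6, d) (Function('R')(d) = Mul(-6, Mul(Mul(d, Pow(d, -1)), d)) = Mul(-6, Mul(1, d)) = Mul(-6, d))
Function('f')(L) = Pow(L, 3)
Function('D')(W) = 47 (Function('D')(W) = Add(-8, Mul(-5, Add(-5, Mul(-6, 1)))) = Add(-8, Mul(-5, Add(-5, -6))) = Add(-8, Mul(-5, -11)) = Add(-8, 55) = 47)
Add(Function('p')(Function('D')(Add(-1, Mul(-1, -13)))), Mul(-1, Function('f')(Function('M')(-17)))) = Add(Pow(47, 2), Mul(-1, Pow(-17, 3))) = Add(2209, Mul(-1, -4913)) = Add(2209, 4913) = 7122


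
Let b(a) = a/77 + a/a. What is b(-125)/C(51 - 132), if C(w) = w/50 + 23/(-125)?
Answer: 12000/34727 ≈ 0.34555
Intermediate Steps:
b(a) = 1 + a/77 (b(a) = a*(1/77) + 1 = a/77 + 1 = 1 + a/77)
C(w) = -23/125 + w/50 (C(w) = w*(1/50) + 23*(-1/125) = w/50 - 23/125 = -23/125 + w/50)
b(-125)/C(51 - 132) = (1 + (1/77)*(-125))/(-23/125 + (51 - 132)/50) = (1 - 125/77)/(-23/125 + (1/50)*(-81)) = -48/(77*(-23/125 - 81/50)) = -48/(77*(-451/250)) = -48/77*(-250/451) = 12000/34727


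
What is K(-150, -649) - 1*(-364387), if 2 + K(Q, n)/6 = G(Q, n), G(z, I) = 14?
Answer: 364459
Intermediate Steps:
K(Q, n) = 72 (K(Q, n) = -12 + 6*14 = -12 + 84 = 72)
K(-150, -649) - 1*(-364387) = 72 - 1*(-364387) = 72 + 364387 = 364459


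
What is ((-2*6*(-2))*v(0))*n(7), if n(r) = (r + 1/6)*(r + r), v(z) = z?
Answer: 0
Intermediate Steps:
n(r) = 2*r*(⅙ + r) (n(r) = (r + ⅙)*(2*r) = (⅙ + r)*(2*r) = 2*r*(⅙ + r))
((-2*6*(-2))*v(0))*n(7) = ((-2*6*(-2))*0)*((⅓)*7*(1 + 6*7)) = (-12*(-2)*0)*((⅓)*7*(1 + 42)) = (24*0)*((⅓)*7*43) = 0*(301/3) = 0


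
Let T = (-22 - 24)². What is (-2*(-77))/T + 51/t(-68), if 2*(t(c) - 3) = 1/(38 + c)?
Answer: 3251263/189382 ≈ 17.168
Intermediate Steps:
t(c) = 3 + 1/(2*(38 + c))
T = 2116 (T = (-46)² = 2116)
(-2*(-77))/T + 51/t(-68) = -2*(-77)/2116 + 51/(((229 + 6*(-68))/(2*(38 - 68)))) = 154*(1/2116) + 51/(((½)*(229 - 408)/(-30))) = 77/1058 + 51/(((½)*(-1/30)*(-179))) = 77/1058 + 51/(179/60) = 77/1058 + 51*(60/179) = 77/1058 + 3060/179 = 3251263/189382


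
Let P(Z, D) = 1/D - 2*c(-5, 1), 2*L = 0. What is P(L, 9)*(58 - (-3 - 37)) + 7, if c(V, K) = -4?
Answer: 7217/9 ≈ 801.89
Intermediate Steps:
L = 0 (L = (½)*0 = 0)
P(Z, D) = 8 + 1/D (P(Z, D) = 1/D - 2*(-4) = 1/D + 8 = 8 + 1/D)
P(L, 9)*(58 - (-3 - 37)) + 7 = (8 + 1/9)*(58 - (-3 - 37)) + 7 = (8 + ⅑)*(58 - 1*(-40)) + 7 = 73*(58 + 40)/9 + 7 = (73/9)*98 + 7 = 7154/9 + 7 = 7217/9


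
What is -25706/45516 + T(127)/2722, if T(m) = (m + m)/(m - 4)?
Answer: -716246831/1269919158 ≈ -0.56401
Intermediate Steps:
T(m) = 2*m/(-4 + m) (T(m) = (2*m)/(-4 + m) = 2*m/(-4 + m))
-25706/45516 + T(127)/2722 = -25706/45516 + (2*127/(-4 + 127))/2722 = -25706*1/45516 + (2*127/123)*(1/2722) = -12853/22758 + (2*127*(1/123))*(1/2722) = -12853/22758 + (254/123)*(1/2722) = -12853/22758 + 127/167403 = -716246831/1269919158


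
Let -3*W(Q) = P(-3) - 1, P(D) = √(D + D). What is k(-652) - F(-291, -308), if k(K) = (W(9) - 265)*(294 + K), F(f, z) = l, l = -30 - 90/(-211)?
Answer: 59995892/633 + 358*I*√6/3 ≈ 94780.0 + 292.31*I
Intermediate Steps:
P(D) = √2*√D (P(D) = √(2*D) = √2*√D)
W(Q) = ⅓ - I*√6/3 (W(Q) = -(√2*√(-3) - 1)/3 = -(√2*(I*√3) - 1)/3 = -(I*√6 - 1)/3 = -(-1 + I*√6)/3 = ⅓ - I*√6/3)
l = -6240/211 (l = -30 - 90*(-1/211) = -30 + 90/211 = -6240/211 ≈ -29.573)
F(f, z) = -6240/211
k(K) = (294 + K)*(-794/3 - I*√6/3) (k(K) = ((⅓ - I*√6/3) - 265)*(294 + K) = (-794/3 - I*√6/3)*(294 + K) = (294 + K)*(-794/3 - I*√6/3))
k(-652) - F(-291, -308) = (-77812 - 265*(-652) - 98*I*√6 + (⅓)*(-652)*(1 - I*√6)) - 1*(-6240/211) = (-77812 + 172780 - 98*I*√6 + (-652/3 + 652*I*√6/3)) + 6240/211 = (284252/3 + 358*I*√6/3) + 6240/211 = 59995892/633 + 358*I*√6/3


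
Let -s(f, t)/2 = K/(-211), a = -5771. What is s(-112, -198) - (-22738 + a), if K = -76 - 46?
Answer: 6015155/211 ≈ 28508.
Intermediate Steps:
K = -122
s(f, t) = -244/211 (s(f, t) = -(-244)/(-211) = -(-244)*(-1)/211 = -2*122/211 = -244/211)
s(-112, -198) - (-22738 + a) = -244/211 - (-22738 - 5771) = -244/211 - 1*(-28509) = -244/211 + 28509 = 6015155/211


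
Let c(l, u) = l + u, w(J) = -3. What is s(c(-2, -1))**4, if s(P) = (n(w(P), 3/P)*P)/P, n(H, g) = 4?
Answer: 256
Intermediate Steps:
s(P) = 4 (s(P) = (4*P)/P = 4)
s(c(-2, -1))**4 = 4**4 = 256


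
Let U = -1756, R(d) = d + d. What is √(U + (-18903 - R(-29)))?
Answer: 3*I*√2289 ≈ 143.53*I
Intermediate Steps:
R(d) = 2*d
√(U + (-18903 - R(-29))) = √(-1756 + (-18903 - 2*(-29))) = √(-1756 + (-18903 - 1*(-58))) = √(-1756 + (-18903 + 58)) = √(-1756 - 18845) = √(-20601) = 3*I*√2289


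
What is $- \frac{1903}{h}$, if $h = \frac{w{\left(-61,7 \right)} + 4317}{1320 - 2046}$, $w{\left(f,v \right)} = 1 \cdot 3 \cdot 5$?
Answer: $\frac{230263}{722} \approx 318.92$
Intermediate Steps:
$w{\left(f,v \right)} = 15$ ($w{\left(f,v \right)} = 3 \cdot 5 = 15$)
$h = - \frac{722}{121}$ ($h = \frac{15 + 4317}{1320 - 2046} = \frac{4332}{-726} = 4332 \left(- \frac{1}{726}\right) = - \frac{722}{121} \approx -5.9669$)
$- \frac{1903}{h} = - \frac{1903}{- \frac{722}{121}} = \left(-1903\right) \left(- \frac{121}{722}\right) = \frac{230263}{722}$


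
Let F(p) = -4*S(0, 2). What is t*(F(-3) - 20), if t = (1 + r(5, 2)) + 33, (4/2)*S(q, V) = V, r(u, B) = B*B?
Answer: -912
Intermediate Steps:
r(u, B) = B**2
S(q, V) = V/2
t = 38 (t = (1 + 2**2) + 33 = (1 + 4) + 33 = 5 + 33 = 38)
F(p) = -4 (F(p) = -2*2 = -4*1 = -4)
t*(F(-3) - 20) = 38*(-4 - 20) = 38*(-24) = -912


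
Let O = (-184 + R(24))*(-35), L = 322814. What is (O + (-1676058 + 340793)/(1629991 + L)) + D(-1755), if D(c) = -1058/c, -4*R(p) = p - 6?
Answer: 3014732674757/456956370 ≈ 6597.4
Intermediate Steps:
R(p) = 3/2 - p/4 (R(p) = -(p - 6)/4 = -(-6 + p)/4 = 3/2 - p/4)
O = 13195/2 (O = (-184 + (3/2 - ¼*24))*(-35) = (-184 + (3/2 - 6))*(-35) = (-184 - 9/2)*(-35) = -377/2*(-35) = 13195/2 ≈ 6597.5)
(O + (-1676058 + 340793)/(1629991 + L)) + D(-1755) = (13195/2 + (-1676058 + 340793)/(1629991 + 322814)) - 1058/(-1755) = (13195/2 - 1335265/1952805) - 1058*(-1/1755) = (13195/2 - 1335265*1/1952805) + 1058/1755 = (13195/2 - 267053/390561) + 1058/1755 = 5152918289/781122 + 1058/1755 = 3014732674757/456956370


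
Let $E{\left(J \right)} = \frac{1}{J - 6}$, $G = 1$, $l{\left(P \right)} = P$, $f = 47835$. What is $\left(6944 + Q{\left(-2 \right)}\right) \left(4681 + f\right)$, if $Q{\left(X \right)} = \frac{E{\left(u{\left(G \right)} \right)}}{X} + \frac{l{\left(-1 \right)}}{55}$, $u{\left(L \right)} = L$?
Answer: $\frac{20057147042}{55} \approx 3.6468 \cdot 10^{8}$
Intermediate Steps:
$E{\left(J \right)} = \frac{1}{-6 + J}$
$Q{\left(X \right)} = - \frac{1}{55} - \frac{1}{5 X}$ ($Q{\left(X \right)} = \frac{1}{\left(-6 + 1\right) X} - \frac{1}{55} = \frac{1}{\left(-5\right) X} - \frac{1}{55} = - \frac{1}{5 X} - \frac{1}{55} = - \frac{1}{55} - \frac{1}{5 X}$)
$\left(6944 + Q{\left(-2 \right)}\right) \left(4681 + f\right) = \left(6944 + \frac{-11 - -2}{55 \left(-2\right)}\right) \left(4681 + 47835\right) = \left(6944 + \frac{1}{55} \left(- \frac{1}{2}\right) \left(-11 + 2\right)\right) 52516 = \left(6944 + \frac{1}{55} \left(- \frac{1}{2}\right) \left(-9\right)\right) 52516 = \left(6944 + \frac{9}{110}\right) 52516 = \frac{763849}{110} \cdot 52516 = \frac{20057147042}{55}$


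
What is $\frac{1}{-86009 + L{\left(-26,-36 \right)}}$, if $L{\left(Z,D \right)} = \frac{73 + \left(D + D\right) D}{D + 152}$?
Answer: $- \frac{116}{9974379} \approx -1.163 \cdot 10^{-5}$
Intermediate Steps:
$L{\left(Z,D \right)} = \frac{73 + 2 D^{2}}{152 + D}$ ($L{\left(Z,D \right)} = \frac{73 + 2 D D}{152 + D} = \frac{73 + 2 D^{2}}{152 + D}$)
$\frac{1}{-86009 + L{\left(-26,-36 \right)}} = \frac{1}{-86009 + \frac{73 + 2 \left(-36\right)^{2}}{152 - 36}} = \frac{1}{-86009 + \frac{73 + 2 \cdot 1296}{116}} = \frac{1}{-86009 + \frac{73 + 2592}{116}} = \frac{1}{-86009 + \frac{1}{116} \cdot 2665} = \frac{1}{-86009 + \frac{2665}{116}} = \frac{1}{- \frac{9974379}{116}} = - \frac{116}{9974379}$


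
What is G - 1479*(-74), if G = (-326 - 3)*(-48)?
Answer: 125238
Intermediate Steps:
G = 15792 (G = -329*(-48) = 15792)
G - 1479*(-74) = 15792 - 1479*(-74) = 15792 - 1*(-109446) = 15792 + 109446 = 125238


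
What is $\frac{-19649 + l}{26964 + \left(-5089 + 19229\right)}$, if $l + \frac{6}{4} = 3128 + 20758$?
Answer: $\frac{8471}{82208} \approx 0.10304$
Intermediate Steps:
$l = \frac{47769}{2}$ ($l = - \frac{3}{2} + \left(3128 + 20758\right) = - \frac{3}{2} + 23886 = \frac{47769}{2} \approx 23885.0$)
$\frac{-19649 + l}{26964 + \left(-5089 + 19229\right)} = \frac{-19649 + \frac{47769}{2}}{26964 + \left(-5089 + 19229\right)} = \frac{8471}{2 \left(26964 + 14140\right)} = \frac{8471}{2 \cdot 41104} = \frac{8471}{2} \cdot \frac{1}{41104} = \frac{8471}{82208}$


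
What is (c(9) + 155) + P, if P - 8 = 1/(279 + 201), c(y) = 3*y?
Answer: 91201/480 ≈ 190.00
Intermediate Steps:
P = 3841/480 (P = 8 + 1/(279 + 201) = 8 + 1/480 = 3841/480 ≈ 8.0021)
(c(9) + 155) + P = (3*9 + 155) + 3841/480 = (27 + 155) + 3841/480 = 182 + 3841/480 = 91201/480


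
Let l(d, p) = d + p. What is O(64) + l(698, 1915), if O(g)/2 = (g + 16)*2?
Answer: 2933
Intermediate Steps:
O(g) = 64 + 4*g (O(g) = 2*((g + 16)*2) = 2*((16 + g)*2) = 2*(32 + 2*g) = 64 + 4*g)
O(64) + l(698, 1915) = (64 + 4*64) + (698 + 1915) = (64 + 256) + 2613 = 320 + 2613 = 2933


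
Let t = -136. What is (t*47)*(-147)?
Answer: 939624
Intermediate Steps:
(t*47)*(-147) = -136*47*(-147) = -6392*(-147) = 939624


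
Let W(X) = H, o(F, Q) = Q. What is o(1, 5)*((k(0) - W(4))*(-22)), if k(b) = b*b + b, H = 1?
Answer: 110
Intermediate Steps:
W(X) = 1
k(b) = b + b² (k(b) = b² + b = b + b²)
o(1, 5)*((k(0) - W(4))*(-22)) = 5*((0*(1 + 0) - 1*1)*(-22)) = 5*((0*1 - 1)*(-22)) = 5*((0 - 1)*(-22)) = 5*(-1*(-22)) = 5*22 = 110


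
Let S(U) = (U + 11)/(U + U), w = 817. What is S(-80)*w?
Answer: 56373/160 ≈ 352.33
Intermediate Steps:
S(U) = (11 + U)/(2*U) (S(U) = (11 + U)/((2*U)) = (11 + U)*(1/(2*U)) = (11 + U)/(2*U))
S(-80)*w = ((1/2)*(11 - 80)/(-80))*817 = ((1/2)*(-1/80)*(-69))*817 = (69/160)*817 = 56373/160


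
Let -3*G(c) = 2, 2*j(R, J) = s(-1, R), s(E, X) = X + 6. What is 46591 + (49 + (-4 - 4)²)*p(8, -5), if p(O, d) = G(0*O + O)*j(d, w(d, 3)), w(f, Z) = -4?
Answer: 139660/3 ≈ 46553.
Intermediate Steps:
s(E, X) = 6 + X
j(R, J) = 3 + R/2 (j(R, J) = (6 + R)/2 = 3 + R/2)
G(c) = -⅔ (G(c) = -⅓*2 = -⅔)
p(O, d) = -2 - d/3 (p(O, d) = -2*(3 + d/2)/3 = -2 - d/3)
46591 + (49 + (-4 - 4)²)*p(8, -5) = 46591 + (49 + (-4 - 4)²)*(-2 - ⅓*(-5)) = 46591 + (49 + (-8)²)*(-2 + 5/3) = 46591 + (49 + 64)*(-⅓) = 46591 + 113*(-⅓) = 46591 - 113/3 = 139660/3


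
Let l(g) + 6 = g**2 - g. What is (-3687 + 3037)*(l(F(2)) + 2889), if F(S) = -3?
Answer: -1881750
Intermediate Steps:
l(g) = -6 + g**2 - g (l(g) = -6 + (g**2 - g) = -6 + g**2 - g)
(-3687 + 3037)*(l(F(2)) + 2889) = (-3687 + 3037)*((-6 + (-3)**2 - 1*(-3)) + 2889) = -650*((-6 + 9 + 3) + 2889) = -650*(6 + 2889) = -650*2895 = -1881750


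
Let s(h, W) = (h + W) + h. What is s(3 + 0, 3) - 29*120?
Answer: -3471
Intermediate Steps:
s(h, W) = W + 2*h (s(h, W) = (W + h) + h = W + 2*h)
s(3 + 0, 3) - 29*120 = (3 + 2*(3 + 0)) - 29*120 = (3 + 2*3) - 3480 = (3 + 6) - 3480 = 9 - 3480 = -3471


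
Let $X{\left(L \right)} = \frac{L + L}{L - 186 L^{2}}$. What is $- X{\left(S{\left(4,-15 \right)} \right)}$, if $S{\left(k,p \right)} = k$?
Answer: $\frac{2}{743} \approx 0.0026918$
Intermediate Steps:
$X{\left(L \right)} = \frac{2 L}{L - 186 L^{2}}$
$- X{\left(S{\left(4,-15 \right)} \right)} = - \frac{-2}{-1 + 186 \cdot 4} = - \frac{-2}{-1 + 744} = - \frac{-2}{743} = \left(-1\right) \left(- \frac{2}{743}\right) = \frac{2}{743}$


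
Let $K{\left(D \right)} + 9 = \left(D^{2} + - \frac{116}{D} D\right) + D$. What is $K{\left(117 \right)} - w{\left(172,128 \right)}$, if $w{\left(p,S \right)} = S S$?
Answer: $-2703$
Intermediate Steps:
$w{\left(p,S \right)} = S^{2}$
$K{\left(D \right)} = -125 + D + D^{2}$ ($K{\left(D \right)} = -9 + \left(\left(D^{2} + - \frac{116}{D} D\right) + D\right) = -9 + \left(\left(D^{2} - 116\right) + D\right) = -9 + \left(\left(-116 + D^{2}\right) + D\right) = -9 + \left(-116 + D + D^{2}\right) = -125 + D + D^{2}$)
$K{\left(117 \right)} - w{\left(172,128 \right)} = \left(-125 + 117 + 117^{2}\right) - 128^{2} = \left(-125 + 117 + 13689\right) - 16384 = 13681 - 16384 = -2703$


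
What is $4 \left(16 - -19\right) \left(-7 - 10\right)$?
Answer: $-2380$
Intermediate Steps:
$4 \left(16 - -19\right) \left(-7 - 10\right) = 4 \left(16 + 19\right) \left(-7 - 10\right) = 4 \cdot 35 \left(-17\right) = 140 \left(-17\right) = -2380$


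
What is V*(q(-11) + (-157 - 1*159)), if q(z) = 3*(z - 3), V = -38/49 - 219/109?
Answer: 5324534/5341 ≈ 996.92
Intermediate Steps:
V = -14873/5341 (V = -38*1/49 - 219*1/109 = -38/49 - 219/109 = -14873/5341 ≈ -2.7847)
q(z) = -9 + 3*z (q(z) = 3*(-3 + z) = -9 + 3*z)
V*(q(-11) + (-157 - 1*159)) = -14873*((-9 + 3*(-11)) + (-157 - 1*159))/5341 = -14873*((-9 - 33) + (-157 - 159))/5341 = -14873*(-42 - 316)/5341 = -14873/5341*(-358) = 5324534/5341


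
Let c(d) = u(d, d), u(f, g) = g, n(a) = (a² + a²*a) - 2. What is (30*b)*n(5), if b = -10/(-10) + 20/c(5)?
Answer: 22200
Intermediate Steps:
n(a) = -2 + a² + a³ (n(a) = (a² + a³) - 2 = -2 + a² + a³)
c(d) = d
b = 5 (b = -10/(-10) + 20/5 = -10*(-⅒) + 20*(⅕) = 1 + 4 = 5)
(30*b)*n(5) = (30*5)*(-2 + 5² + 5³) = 150*(-2 + 25 + 125) = 150*148 = 22200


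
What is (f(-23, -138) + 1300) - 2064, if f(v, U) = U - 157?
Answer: -1059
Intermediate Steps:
f(v, U) = -157 + U
(f(-23, -138) + 1300) - 2064 = ((-157 - 138) + 1300) - 2064 = (-295 + 1300) - 2064 = 1005 - 2064 = -1059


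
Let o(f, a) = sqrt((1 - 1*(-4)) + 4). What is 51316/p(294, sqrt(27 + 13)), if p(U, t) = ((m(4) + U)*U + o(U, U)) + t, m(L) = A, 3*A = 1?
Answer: 4440732692/7488652329 - 102632*sqrt(10)/7488652329 ≈ 0.59295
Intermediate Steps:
A = 1/3 (A = (1/3)*1 = 1/3 ≈ 0.33333)
m(L) = 1/3
o(f, a) = 3 (o(f, a) = sqrt((1 + 4) + 4) = sqrt(5 + 4) = sqrt(9) = 3)
p(U, t) = 3 + t + U*(1/3 + U) (p(U, t) = ((1/3 + U)*U + 3) + t = (U*(1/3 + U) + 3) + t = (3 + U*(1/3 + U)) + t = 3 + t + U*(1/3 + U))
51316/p(294, sqrt(27 + 13)) = 51316/(3 + sqrt(27 + 13) + 294**2 + (1/3)*294) = 51316/(3 + sqrt(40) + 86436 + 98) = 51316/(3 + 2*sqrt(10) + 86436 + 98) = 51316/(86537 + 2*sqrt(10))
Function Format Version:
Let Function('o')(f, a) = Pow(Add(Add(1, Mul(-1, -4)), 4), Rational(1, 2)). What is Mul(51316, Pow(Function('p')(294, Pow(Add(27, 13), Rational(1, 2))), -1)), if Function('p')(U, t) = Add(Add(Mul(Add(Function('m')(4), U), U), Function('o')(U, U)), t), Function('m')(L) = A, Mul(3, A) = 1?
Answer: Add(Rational(4440732692, 7488652329), Mul(Rational(-102632, 7488652329), Pow(10, Rational(1, 2)))) ≈ 0.59295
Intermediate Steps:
A = Rational(1, 3) (A = Mul(Rational(1, 3), 1) = Rational(1, 3) ≈ 0.33333)
Function('m')(L) = Rational(1, 3)
Function('o')(f, a) = 3 (Function('o')(f, a) = Pow(Add(Add(1, 4), 4), Rational(1, 2)) = Pow(Add(5, 4), Rational(1, 2)) = Pow(9, Rational(1, 2)) = 3)
Function('p')(U, t) = Add(3, t, Mul(U, Add(Rational(1, 3), U))) (Function('p')(U, t) = Add(Add(Mul(Add(Rational(1, 3), U), U), 3), t) = Add(Add(Mul(U, Add(Rational(1, 3), U)), 3), t) = Add(Add(3, Mul(U, Add(Rational(1, 3), U))), t) = Add(3, t, Mul(U, Add(Rational(1, 3), U))))
Mul(51316, Pow(Function('p')(294, Pow(Add(27, 13), Rational(1, 2))), -1)) = Mul(51316, Pow(Add(3, Pow(Add(27, 13), Rational(1, 2)), Pow(294, 2), Mul(Rational(1, 3), 294)), -1)) = Mul(51316, Pow(Add(3, Pow(40, Rational(1, 2)), 86436, 98), -1)) = Mul(51316, Pow(Add(3, Mul(2, Pow(10, Rational(1, 2))), 86436, 98), -1)) = Mul(51316, Pow(Add(86537, Mul(2, Pow(10, Rational(1, 2)))), -1))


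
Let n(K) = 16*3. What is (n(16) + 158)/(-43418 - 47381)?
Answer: -206/90799 ≈ -0.0022687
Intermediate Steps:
n(K) = 48
(n(16) + 158)/(-43418 - 47381) = (48 + 158)/(-43418 - 47381) = 206/(-90799) = 206*(-1/90799) = -206/90799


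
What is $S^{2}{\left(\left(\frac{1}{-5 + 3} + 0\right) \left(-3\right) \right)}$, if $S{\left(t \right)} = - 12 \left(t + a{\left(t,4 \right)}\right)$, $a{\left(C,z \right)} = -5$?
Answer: $1764$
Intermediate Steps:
$S{\left(t \right)} = 60 - 12 t$ ($S{\left(t \right)} = - 12 \left(t - 5\right) = - 12 \left(-5 + t\right) = 60 - 12 t$)
$S^{2}{\left(\left(\frac{1}{-5 + 3} + 0\right) \left(-3\right) \right)} = \left(60 - 12 \left(\frac{1}{-5 + 3} + 0\right) \left(-3\right)\right)^{2} = \left(60 - 12 \left(\frac{1}{-2} + 0\right) \left(-3\right)\right)^{2} = \left(60 - 12 \left(- \frac{1}{2} + 0\right) \left(-3\right)\right)^{2} = \left(60 - 12 \left(\left(- \frac{1}{2}\right) \left(-3\right)\right)\right)^{2} = \left(60 - 18\right)^{2} = 42^{2} = 1764$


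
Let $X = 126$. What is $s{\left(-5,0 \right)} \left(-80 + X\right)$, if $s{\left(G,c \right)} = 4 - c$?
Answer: $184$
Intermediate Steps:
$s{\left(-5,0 \right)} \left(-80 + X\right) = \left(4 - 0\right) \left(-80 + 126\right) = \left(4 + 0\right) 46 = 4 \cdot 46 = 184$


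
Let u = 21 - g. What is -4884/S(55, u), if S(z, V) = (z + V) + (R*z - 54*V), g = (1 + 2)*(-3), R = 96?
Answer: -4884/3745 ≈ -1.3041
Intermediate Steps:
g = -9 (g = 3*(-3) = -9)
u = 30 (u = 21 - 1*(-9) = 21 + 9 = 30)
S(z, V) = -53*V + 97*z (S(z, V) = (z + V) + (96*z - 54*V) = (V + z) + (-54*V + 96*z) = -53*V + 97*z)
-4884/S(55, u) = -4884/(-53*30 + 97*55) = -4884/(-1590 + 5335) = -4884/3745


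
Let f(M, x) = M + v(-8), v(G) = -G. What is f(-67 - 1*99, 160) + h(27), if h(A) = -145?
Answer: -303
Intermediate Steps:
f(M, x) = 8 + M (f(M, x) = M - 1*(-8) = M + 8 = 8 + M)
f(-67 - 1*99, 160) + h(27) = (8 + (-67 - 1*99)) - 145 = (8 + (-67 - 99)) - 145 = (8 - 166) - 145 = -158 - 145 = -303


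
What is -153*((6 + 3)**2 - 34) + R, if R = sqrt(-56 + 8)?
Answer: -7191 + 4*I*sqrt(3) ≈ -7191.0 + 6.9282*I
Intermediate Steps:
R = 4*I*sqrt(3) (R = sqrt(-48) = 4*I*sqrt(3) ≈ 6.9282*I)
-153*((6 + 3)**2 - 34) + R = -153*((6 + 3)**2 - 34) + 4*I*sqrt(3) = -153*(9**2 - 34) + 4*I*sqrt(3) = -153*(81 - 34) + 4*I*sqrt(3) = -153*47 + 4*I*sqrt(3) = -7191 + 4*I*sqrt(3)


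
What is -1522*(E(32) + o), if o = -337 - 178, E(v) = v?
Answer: 735126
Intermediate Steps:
o = -515
-1522*(E(32) + o) = -1522*(32 - 515) = -1522*(-483) = 735126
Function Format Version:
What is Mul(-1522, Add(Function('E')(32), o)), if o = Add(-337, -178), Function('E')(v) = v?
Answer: 735126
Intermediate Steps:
o = -515
Mul(-1522, Add(Function('E')(32), o)) = Mul(-1522, Add(32, -515)) = Mul(-1522, -483) = 735126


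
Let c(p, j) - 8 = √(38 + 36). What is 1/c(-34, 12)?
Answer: -⅘ + √74/10 ≈ 0.060233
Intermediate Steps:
c(p, j) = 8 + √74 (c(p, j) = 8 + √(38 + 36) = 8 + √74)
1/c(-34, 12) = 1/(8 + √74)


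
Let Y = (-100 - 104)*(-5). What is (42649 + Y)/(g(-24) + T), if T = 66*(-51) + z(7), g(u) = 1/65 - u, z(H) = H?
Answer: -2838485/216774 ≈ -13.094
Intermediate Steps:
Y = 1020 (Y = -204*(-5) = 1020)
g(u) = 1/65 - u
T = -3359 (T = 66*(-51) + 7 = -3366 + 7 = -3359)
(42649 + Y)/(g(-24) + T) = (42649 + 1020)/((1/65 - 1*(-24)) - 3359) = 43669/((1/65 + 24) - 3359) = 43669/(1561/65 - 3359) = 43669/(-216774/65) = 43669*(-65/216774) = -2838485/216774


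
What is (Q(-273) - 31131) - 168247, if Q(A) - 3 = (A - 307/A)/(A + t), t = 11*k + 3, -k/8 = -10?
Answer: -16600996486/83265 ≈ -1.9938e+5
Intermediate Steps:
k = 80 (k = -8*(-10) = 80)
t = 883 (t = 11*80 + 3 = 880 + 3 = 883)
Q(A) = 3 + (A - 307/A)/(883 + A) (Q(A) = 3 + (A - 307/A)/(A + 883) = 3 + (A - 307/A)/(883 + A))
(Q(-273) - 31131) - 168247 = ((-307 + 4*(-273)² + 2649*(-273))/((-273)*(883 - 273)) - 31131) - 168247 = (-1/273*(-307 + 4*74529 - 723177)/610 - 31131) - 168247 = (-1/273*1/610*(-307 + 298116 - 723177) - 31131) - 168247 = (-1/273*1/610*(-425368) - 31131) - 168247 = (212684/83265 - 31131) - 168247 = -2591910031/83265 - 168247 = -16600996486/83265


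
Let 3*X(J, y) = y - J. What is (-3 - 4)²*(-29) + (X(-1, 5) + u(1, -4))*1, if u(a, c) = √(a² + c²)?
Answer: -1419 + √17 ≈ -1414.9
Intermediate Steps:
X(J, y) = -J/3 + y/3 (X(J, y) = (y - J)/3 = -J/3 + y/3)
(-3 - 4)²*(-29) + (X(-1, 5) + u(1, -4))*1 = (-3 - 4)²*(-29) + ((-⅓*(-1) + (⅓)*5) + √(1² + (-4)²))*1 = (-7)²*(-29) + ((⅓ + 5/3) + √(1 + 16))*1 = 49*(-29) + (2 + √17)*1 = -1421 + (2 + √17) = -1419 + √17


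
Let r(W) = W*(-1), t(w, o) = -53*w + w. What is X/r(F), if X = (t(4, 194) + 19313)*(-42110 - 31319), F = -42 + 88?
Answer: 1402861045/46 ≈ 3.0497e+7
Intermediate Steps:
t(w, o) = -52*w
F = 46
r(W) = -W
X = -1402861045 (X = (-52*4 + 19313)*(-42110 - 31319) = (-208 + 19313)*(-73429) = 19105*(-73429) = -1402861045)
X/r(F) = -1402861045/((-1*46)) = -1402861045/(-46) = -1402861045*(-1/46) = 1402861045/46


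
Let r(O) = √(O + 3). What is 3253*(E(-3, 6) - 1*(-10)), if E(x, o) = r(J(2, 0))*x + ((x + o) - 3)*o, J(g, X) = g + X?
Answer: 32530 - 9759*√5 ≈ 10708.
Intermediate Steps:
J(g, X) = X + g
r(O) = √(3 + O)
E(x, o) = o*(-3 + o + x) + x*√5 (E(x, o) = √(3 + (0 + 2))*x + ((x + o) - 3)*o = √(3 + 2)*x + ((o + x) - 3)*o = √5*x + (-3 + o + x)*o = x*√5 + o*(-3 + o + x) = o*(-3 + o + x) + x*√5)
3253*(E(-3, 6) - 1*(-10)) = 3253*((6² - 3*6 + 6*(-3) - 3*√5) - 1*(-10)) = 3253*((36 - 18 - 18 - 3*√5) + 10) = 3253*(-3*√5 + 10) = 3253*(10 - 3*√5) = 32530 - 9759*√5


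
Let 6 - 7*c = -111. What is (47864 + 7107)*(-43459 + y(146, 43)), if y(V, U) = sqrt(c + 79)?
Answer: -2388984689 + 7853*sqrt(4690) ≈ -2.3884e+9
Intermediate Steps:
c = 117/7 (c = 6/7 - 1/7*(-111) = 6/7 + 111/7 = 117/7 ≈ 16.714)
y(V, U) = sqrt(4690)/7 (y(V, U) = sqrt(117/7 + 79) = sqrt(670/7) = sqrt(4690)/7)
(47864 + 7107)*(-43459 + y(146, 43)) = (47864 + 7107)*(-43459 + sqrt(4690)/7) = 54971*(-43459 + sqrt(4690)/7) = -2388984689 + 7853*sqrt(4690)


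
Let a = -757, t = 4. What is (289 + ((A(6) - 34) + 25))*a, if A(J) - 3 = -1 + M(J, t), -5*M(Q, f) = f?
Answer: -1064342/5 ≈ -2.1287e+5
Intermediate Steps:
M(Q, f) = -f/5
A(J) = 6/5 (A(J) = 3 + (-1 - ⅕*4) = 3 + (-1 - ⅘) = 3 - 9/5 = 6/5)
(289 + ((A(6) - 34) + 25))*a = (289 + ((6/5 - 34) + 25))*(-757) = (289 + (-164/5 + 25))*(-757) = (289 - 39/5)*(-757) = (1406/5)*(-757) = -1064342/5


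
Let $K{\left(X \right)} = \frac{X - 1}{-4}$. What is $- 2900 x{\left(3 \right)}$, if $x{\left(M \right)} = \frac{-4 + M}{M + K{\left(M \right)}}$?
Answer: $1160$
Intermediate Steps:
$K{\left(X \right)} = \frac{1}{4} - \frac{X}{4}$ ($K{\left(X \right)} = \left(-1 + X\right) \left(- \frac{1}{4}\right) = \frac{1}{4} - \frac{X}{4}$)
$x{\left(M \right)} = \frac{-4 + M}{\frac{1}{4} + \frac{3 M}{4}}$ ($x{\left(M \right)} = \frac{-4 + M}{M - \left(- \frac{1}{4} + \frac{M}{4}\right)} = \frac{-4 + M}{\frac{1}{4} + \frac{3 M}{4}}$)
$- 2900 x{\left(3 \right)} = - 2900 \frac{4 \left(-4 + 3\right)}{1 + 3 \cdot 3} = - 2900 \cdot 4 \frac{1}{1 + 9} \left(-1\right) = - 2900 \cdot 4 \cdot \frac{1}{10} \left(-1\right) = \left(-2900\right) \left(- \frac{2}{5}\right) = 1160$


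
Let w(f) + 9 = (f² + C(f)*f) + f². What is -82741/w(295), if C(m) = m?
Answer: -82741/261066 ≈ -0.31694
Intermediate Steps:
w(f) = -9 + 3*f² (w(f) = -9 + ((f² + f*f) + f²) = -9 + ((f² + f²) + f²) = -9 + (2*f² + f²) = -9 + 3*f²)
-82741/w(295) = -82741/(-9 + 3*295²) = -82741/(-9 + 3*87025) = -82741/(-9 + 261075) = -82741/261066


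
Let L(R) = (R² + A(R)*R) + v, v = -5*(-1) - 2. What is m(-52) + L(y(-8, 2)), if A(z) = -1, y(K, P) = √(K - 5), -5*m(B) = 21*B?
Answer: 1042/5 - I*√13 ≈ 208.4 - 3.6056*I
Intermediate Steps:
m(B) = -21*B/5
y(K, P) = √(-5 + K)
v = 3 (v = 5 - 2 = 3)
L(R) = 3 + R² - R (L(R) = (R² - R) + 3 = 3 + R² - R)
m(-52) + L(y(-8, 2)) = -21/5*(-52) + (3 + (√(-5 - 8))² - √(-5 - 8)) = 1092/5 + (3 + (√(-13))² - √(-13)) = 1092/5 + (3 + (I*√13)² - I*√13) = 1092/5 + (3 - 13 - I*√13) = 1092/5 + (-10 - I*√13) = 1042/5 - I*√13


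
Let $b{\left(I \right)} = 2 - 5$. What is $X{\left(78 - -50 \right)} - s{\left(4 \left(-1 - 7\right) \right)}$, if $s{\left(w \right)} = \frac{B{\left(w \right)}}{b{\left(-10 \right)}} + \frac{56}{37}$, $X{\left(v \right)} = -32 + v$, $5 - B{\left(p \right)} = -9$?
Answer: $\frac{11006}{111} \approx 99.153$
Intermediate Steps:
$B{\left(p \right)} = 14$ ($B{\left(p \right)} = 5 - -9 = 5 + 9 = 14$)
$b{\left(I \right)} = -3$ ($b{\left(I \right)} = 2 - 5 = -3$)
$s{\left(w \right)} = - \frac{350}{111}$ ($s{\left(w \right)} = \frac{14}{-3} + \frac{56}{37} = 14 \left(- \frac{1}{3}\right) + 56 \cdot \frac{1}{37} = - \frac{14}{3} + \frac{56}{37} = - \frac{350}{111}$)
$X{\left(78 - -50 \right)} - s{\left(4 \left(-1 - 7\right) \right)} = \left(-32 + \left(78 - -50\right)\right) - - \frac{350}{111} = \left(-32 + \left(78 + 50\right)\right) + \frac{350}{111} = \left(-32 + 128\right) + \frac{350}{111} = 96 + \frac{350}{111} = \frac{11006}{111}$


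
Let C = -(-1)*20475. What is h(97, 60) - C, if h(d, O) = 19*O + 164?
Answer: -19171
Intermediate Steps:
h(d, O) = 164 + 19*O
C = 20475 (C = -1*(-20475) = 20475)
h(97, 60) - C = (164 + 19*60) - 1*20475 = (164 + 1140) - 20475 = 1304 - 20475 = -19171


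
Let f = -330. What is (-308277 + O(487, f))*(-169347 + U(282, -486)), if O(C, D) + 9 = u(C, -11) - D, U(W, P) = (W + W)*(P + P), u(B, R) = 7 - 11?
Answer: 220978237800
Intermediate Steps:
u(B, R) = -4
U(W, P) = 4*P*W (U(W, P) = (2*W)*(2*P) = 4*P*W)
O(C, D) = -13 - D (O(C, D) = -9 + (-4 - D) = -13 - D)
(-308277 + O(487, f))*(-169347 + U(282, -486)) = (-308277 + (-13 - 1*(-330)))*(-169347 + 4*(-486)*282) = (-308277 + (-13 + 330))*(-169347 - 548208) = (-308277 + 317)*(-717555) = -307960*(-717555) = 220978237800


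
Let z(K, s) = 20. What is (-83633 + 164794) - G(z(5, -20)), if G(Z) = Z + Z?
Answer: 81121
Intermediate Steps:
G(Z) = 2*Z
(-83633 + 164794) - G(z(5, -20)) = (-83633 + 164794) - 2*20 = 81161 - 1*40 = 81161 - 40 = 81121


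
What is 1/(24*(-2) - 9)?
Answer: -1/57 ≈ -0.017544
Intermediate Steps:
1/(24*(-2) - 9) = 1/(-48 - 9) = 1/(-57) = -1/57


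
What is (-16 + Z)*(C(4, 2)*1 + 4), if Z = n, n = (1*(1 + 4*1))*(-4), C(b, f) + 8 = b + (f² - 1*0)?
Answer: -144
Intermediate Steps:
C(b, f) = -8 + b + f² (C(b, f) = -8 + (b + (f² - 1*0)) = -8 + (b + (f² + 0)) = -8 + (b + f²) = -8 + b + f²)
n = -20 (n = (1*(1 + 4))*(-4) = (1*5)*(-4) = 5*(-4) = -20)
Z = -20
(-16 + Z)*(C(4, 2)*1 + 4) = (-16 - 20)*((-8 + 4 + 2²)*1 + 4) = -36*((-8 + 4 + 4)*1 + 4) = -36*(0*1 + 4) = -36*(0 + 4) = -36*4 = -144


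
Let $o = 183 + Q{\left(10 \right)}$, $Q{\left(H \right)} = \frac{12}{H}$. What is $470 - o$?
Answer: $\frac{1429}{5} \approx 285.8$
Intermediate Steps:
$o = \frac{921}{5}$ ($o = 183 + \frac{12}{10} = 183 + 12 \cdot \frac{1}{10} = 183 + \frac{6}{5} = \frac{921}{5} \approx 184.2$)
$470 - o = 470 - \frac{921}{5} = \frac{1429}{5}$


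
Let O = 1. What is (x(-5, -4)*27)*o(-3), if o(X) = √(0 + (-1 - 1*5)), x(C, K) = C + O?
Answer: -108*I*√6 ≈ -264.54*I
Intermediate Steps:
x(C, K) = 1 + C (x(C, K) = C + 1 = 1 + C)
o(X) = I*√6 (o(X) = √(0 + (-1 - 5)) = √(0 - 6) = √(-6) = I*√6)
(x(-5, -4)*27)*o(-3) = ((1 - 5)*27)*(I*√6) = (-4*27)*(I*√6) = -108*I*√6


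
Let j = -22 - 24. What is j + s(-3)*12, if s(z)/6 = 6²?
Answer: 2546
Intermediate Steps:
s(z) = 216 (s(z) = 6*6² = 6*36 = 216)
j = -46
j + s(-3)*12 = -46 + 216*12 = -46 + 2592 = 2546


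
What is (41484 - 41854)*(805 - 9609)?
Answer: 3257480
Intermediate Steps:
(41484 - 41854)*(805 - 9609) = -370*(-8804) = 3257480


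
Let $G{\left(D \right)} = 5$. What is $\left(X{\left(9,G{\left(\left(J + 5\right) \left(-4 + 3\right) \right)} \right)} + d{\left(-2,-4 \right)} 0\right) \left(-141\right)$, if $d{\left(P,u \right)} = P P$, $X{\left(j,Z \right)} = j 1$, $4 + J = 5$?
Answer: $-1269$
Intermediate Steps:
$J = 1$ ($J = -4 + 5 = 1$)
$X{\left(j,Z \right)} = j$
$d{\left(P,u \right)} = P^{2}$
$\left(X{\left(9,G{\left(\left(J + 5\right) \left(-4 + 3\right) \right)} \right)} + d{\left(-2,-4 \right)} 0\right) \left(-141\right) = \left(9 + \left(-2\right)^{2} \cdot 0\right) \left(-141\right) = \left(9 + 4 \cdot 0\right) \left(-141\right) = \left(9 + 0\right) \left(-141\right) = 9 \left(-141\right) = -1269$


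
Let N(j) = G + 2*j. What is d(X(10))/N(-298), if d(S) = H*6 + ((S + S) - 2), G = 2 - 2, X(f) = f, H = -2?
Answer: -3/298 ≈ -0.010067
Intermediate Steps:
G = 0
N(j) = 2*j (N(j) = 0 + 2*j = 2*j)
d(S) = -14 + 2*S (d(S) = -2*6 + ((S + S) - 2) = -12 + (2*S - 2) = -12 + (-2 + 2*S) = -14 + 2*S)
d(X(10))/N(-298) = (-14 + 2*10)/((2*(-298))) = (-14 + 20)/(-596) = 6*(-1/596) = -3/298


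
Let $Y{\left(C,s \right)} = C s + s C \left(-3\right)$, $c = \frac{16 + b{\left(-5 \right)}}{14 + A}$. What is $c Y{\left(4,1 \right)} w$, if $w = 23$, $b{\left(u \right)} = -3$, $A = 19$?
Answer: $- \frac{2392}{33} \approx -72.485$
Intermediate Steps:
$c = \frac{13}{33}$ ($c = \frac{16 - 3}{14 + 19} = \frac{13}{33} \approx 0.39394$)
$Y{\left(C,s \right)} = - 2 C s$ ($Y{\left(C,s \right)} = C s + C s \left(-3\right) = C s - 3 C s = - 2 C s$)
$c Y{\left(4,1 \right)} w = \frac{13 \left(\left(-2\right) 4 \cdot 1\right)}{33} \cdot 23 = \frac{13}{33} \left(-8\right) 23 = \left(- \frac{104}{33}\right) 23 = - \frac{2392}{33}$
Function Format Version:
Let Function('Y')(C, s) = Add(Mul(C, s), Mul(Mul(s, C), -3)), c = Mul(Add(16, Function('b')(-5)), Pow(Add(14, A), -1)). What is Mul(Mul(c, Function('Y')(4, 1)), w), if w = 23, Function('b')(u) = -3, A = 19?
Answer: Rational(-2392, 33) ≈ -72.485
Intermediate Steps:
c = Rational(13, 33) (c = Mul(Add(16, -3), Pow(Add(14, 19), -1)) = Mul(13, Pow(33, -1)) = Mul(13, Rational(1, 33)) = Rational(13, 33) ≈ 0.39394)
Function('Y')(C, s) = Mul(-2, C, s) (Function('Y')(C, s) = Add(Mul(C, s), Mul(Mul(C, s), -3)) = Add(Mul(C, s), Mul(-3, C, s)) = Mul(-2, C, s))
Mul(Mul(c, Function('Y')(4, 1)), w) = Mul(Mul(Rational(13, 33), Mul(-2, 4, 1)), 23) = Mul(Mul(Rational(13, 33), -8), 23) = Mul(Rational(-104, 33), 23) = Rational(-2392, 33)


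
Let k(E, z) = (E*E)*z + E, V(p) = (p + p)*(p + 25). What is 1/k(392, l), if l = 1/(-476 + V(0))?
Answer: 17/1176 ≈ 0.014456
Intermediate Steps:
V(p) = 2*p*(25 + p) (V(p) = (2*p)*(25 + p) = 2*p*(25 + p))
l = -1/476 (l = 1/(-476 + 2*0*(25 + 0)) = 1/(-476 + 2*0*25) = 1/(-476 + 0) = 1/(-476) = -1/476 ≈ -0.0021008)
k(E, z) = E + z*E² (k(E, z) = E²*z + E = z*E² + E = E + z*E²)
1/k(392, l) = 1/(392*(1 + 392*(-1/476))) = 1/(392*(1 - 14/17)) = 1/(392*(3/17)) = 1/(1176/17) = 17/1176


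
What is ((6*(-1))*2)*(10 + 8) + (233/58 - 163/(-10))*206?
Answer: 575556/145 ≈ 3969.4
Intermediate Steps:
((6*(-1))*2)*(10 + 8) + (233/58 - 163/(-10))*206 = -6*2*18 + (233*(1/58) - 163*(-⅒))*206 = -12*18 + (233/58 + 163/10)*206 = -216 + (2946/145)*206 = -216 + 606876/145 = 575556/145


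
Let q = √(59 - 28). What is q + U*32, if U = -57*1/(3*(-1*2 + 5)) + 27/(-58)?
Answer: -18928/87 + √31 ≈ -212.00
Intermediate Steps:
U = -1183/174 (U = -57*1/(3*(-2 + 5)) + 27*(-1/58) = -57/(3*3) - 27/58 = -57/9 - 27/58 = -57*⅑ - 27/58 = -19/3 - 27/58 = -1183/174 ≈ -6.7989)
q = √31 ≈ 5.5678
q + U*32 = √31 - 1183/174*32 = √31 - 18928/87 = -18928/87 + √31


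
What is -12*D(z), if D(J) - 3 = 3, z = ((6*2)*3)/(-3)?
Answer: -72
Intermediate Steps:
z = -12 (z = (12*3)*(-⅓) = 36*(-⅓) = -12)
D(J) = 6 (D(J) = 3 + 3 = 6)
-12*D(z) = -12*6 = -72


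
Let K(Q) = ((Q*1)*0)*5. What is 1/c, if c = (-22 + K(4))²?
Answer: 1/484 ≈ 0.0020661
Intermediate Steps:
K(Q) = 0 (K(Q) = (Q*0)*5 = 0*5 = 0)
c = 484 (c = (-22 + 0)² = (-22)² = 484)
1/c = 1/484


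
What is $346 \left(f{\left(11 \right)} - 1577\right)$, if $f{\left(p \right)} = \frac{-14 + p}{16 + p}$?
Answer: $- \frac{4911124}{9} \approx -5.4568 \cdot 10^{5}$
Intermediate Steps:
$f{\left(p \right)} = \frac{-14 + p}{16 + p}$
$346 \left(f{\left(11 \right)} - 1577\right) = 346 \left(\frac{-14 + 11}{16 + 11} - 1577\right) = 346 \left(\frac{1}{27} \left(-3\right) - 1577\right) = 346 \left(- \frac{1}{9} - 1577\right) = 346 \left(- \frac{14194}{9}\right) = - \frac{4911124}{9}$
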